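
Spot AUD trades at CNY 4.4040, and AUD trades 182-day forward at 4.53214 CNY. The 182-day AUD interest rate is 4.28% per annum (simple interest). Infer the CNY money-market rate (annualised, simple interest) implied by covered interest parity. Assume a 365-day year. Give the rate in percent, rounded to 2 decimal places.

T = 182/365 years.
By CIP, F/S equals the CNY-to-AUD growth ratio: 4.53214/4.404 = 1.0290963.
The AUD side grows by 1 + 0.0428×182/365 = 1.0213414.
Hence g_CNY = 1.0510587.
r = (1.0510587 − 1)/(182/365) = 0.102398 → 10.24%.

10.24%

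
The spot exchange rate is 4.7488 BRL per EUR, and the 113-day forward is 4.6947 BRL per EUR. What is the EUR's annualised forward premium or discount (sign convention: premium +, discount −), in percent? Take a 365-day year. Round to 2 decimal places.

T = 113/365 years.
Period premium: (4.6947 − 4.7488)/4.7488 = -0.0113924.
×(1/T) gives -3.68% p.a.

-3.68%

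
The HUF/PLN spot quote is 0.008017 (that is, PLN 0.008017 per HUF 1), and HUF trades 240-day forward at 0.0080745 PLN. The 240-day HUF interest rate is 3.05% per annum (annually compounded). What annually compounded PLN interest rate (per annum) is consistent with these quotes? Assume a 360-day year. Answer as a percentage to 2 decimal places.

4.16%

T = 240/360 years.
By CIP, F/S equals the PLN-to-HUF growth ratio: 0.0080745/0.008017 = 1.0071723.
HUF growth factor: (1 + 0.0305)^(240/360) = 1.0202313.
That pins the PLN growth at 1.0275487.
Annualise: 1.0275487^(360/240) − 1 = 0.041606 = 4.16%.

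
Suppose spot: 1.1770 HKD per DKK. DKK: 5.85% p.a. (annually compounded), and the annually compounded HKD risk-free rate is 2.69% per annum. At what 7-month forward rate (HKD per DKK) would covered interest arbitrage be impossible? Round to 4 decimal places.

1.1564

T = 7/12 years.
HKD accumulates by (1 + 0.0269)^(7/12) = 1.0156048.
DKK growth factor: (1 + 0.0585)^(7/12) = 1.0337202.
CIP: F = S · (grow HKD)/(grow DKK) = 1.177 × 1.0156048/1.0337202 = 1.156374 HKD per DKK.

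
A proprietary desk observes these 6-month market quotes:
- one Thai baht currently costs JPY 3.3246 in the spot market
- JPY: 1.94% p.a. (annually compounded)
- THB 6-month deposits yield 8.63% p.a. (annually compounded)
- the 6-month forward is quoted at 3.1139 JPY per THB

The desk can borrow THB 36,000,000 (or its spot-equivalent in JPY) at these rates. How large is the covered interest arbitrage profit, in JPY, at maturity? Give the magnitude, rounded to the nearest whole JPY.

T = 6/12 years.
Route A — deposit THB, sell forward: 36,000,000 × 1.04225716596 × 3.1139 = JPY 116,837,445.21.
Route B — convert at spot, deposit JPY: 36,000,000 × 3.3246 × 1.00965340588 = JPY 120,840,973.67.
The quoted forward undervalues THB, so borrow THB, convert to JPY at spot, deposit the JPY at 1.94%, and buy THB forward at 3.1139 to cover the loan.
The gap between the two covered legs is JPY 4,003,528.

JPY 4,003,528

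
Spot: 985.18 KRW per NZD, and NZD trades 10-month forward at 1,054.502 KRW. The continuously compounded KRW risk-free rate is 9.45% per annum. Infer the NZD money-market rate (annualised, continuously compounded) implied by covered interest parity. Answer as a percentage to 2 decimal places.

T = 10/12 years.
F/S = 1054.502/985.18 = 1.0703648 = (growth of KRW) / (growth of NZD).
KRW growth factor: e^(0.0945×10/12) = 1.0819338.
So the NZD growth factor = 1.0108085.
r = ln(1.0108085)/(10/12) = 0.012901 → 1.29%.

1.29%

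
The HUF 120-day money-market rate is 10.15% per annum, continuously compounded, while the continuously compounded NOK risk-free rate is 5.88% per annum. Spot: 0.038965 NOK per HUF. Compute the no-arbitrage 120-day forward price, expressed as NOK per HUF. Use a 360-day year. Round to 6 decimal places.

T = 120/360 years.
NOK accumulates by e^(0.0588×120/360) = 1.0197933.
HUF growth factor: e^(0.1015×120/360) = 1.0344122.
Forward (NOK per HUF) = 0.038965 × 1.0197933 / 1.0344122 = 0.03841432.

0.038414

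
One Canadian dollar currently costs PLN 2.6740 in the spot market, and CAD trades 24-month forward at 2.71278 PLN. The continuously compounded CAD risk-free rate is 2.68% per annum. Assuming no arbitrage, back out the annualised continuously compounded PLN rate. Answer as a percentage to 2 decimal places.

3.40%

T = 2 years.
By CIP, F/S equals the PLN-to-CAD growth ratio: 2.71278/2.674 = 1.0145026.
CAD growth factor: e^(0.0268×2) = 1.0550625.
That pins the PLN growth at 1.0703636.
r = ln(1.0703636)/2 = 0.033999 → 3.40%.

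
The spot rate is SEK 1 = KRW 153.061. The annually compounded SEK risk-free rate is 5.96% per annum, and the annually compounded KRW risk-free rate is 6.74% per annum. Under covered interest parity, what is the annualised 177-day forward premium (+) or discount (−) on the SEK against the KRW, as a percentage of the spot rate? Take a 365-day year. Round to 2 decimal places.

T = 177/365 years.
CIP forward (KRW per SEK) = 153.061 × 1.0321356/1.0284712 = 153.606350.
(F − S)/S ÷ T = (153.606350 − 153.061)/153.061/(177/365) = 0.007347 → 0.73%.

+0.73%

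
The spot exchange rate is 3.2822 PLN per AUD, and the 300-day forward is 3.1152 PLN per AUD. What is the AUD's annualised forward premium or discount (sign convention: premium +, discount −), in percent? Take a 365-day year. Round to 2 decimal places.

T = 300/365 years.
(F − S)/S = (3.1152 − 3.2822)/3.2822 = -0.0508805.
×(1/T) gives -6.19% p.a.

-6.19%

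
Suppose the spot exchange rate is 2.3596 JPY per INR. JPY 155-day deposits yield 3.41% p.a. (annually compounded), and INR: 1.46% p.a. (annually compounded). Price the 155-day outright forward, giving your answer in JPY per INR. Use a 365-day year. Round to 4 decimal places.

T = 155/365 years.
Growth of 1 JPY over T: (1 + 0.0341)^(155/365) = 1.0143413.
INR accumulates by (1 + 0.0146)^(155/365) = 1.0061742.
Forward (JPY per INR) = 2.3596 × 1.0143413 / 1.0061742 = 2.378753.

2.3788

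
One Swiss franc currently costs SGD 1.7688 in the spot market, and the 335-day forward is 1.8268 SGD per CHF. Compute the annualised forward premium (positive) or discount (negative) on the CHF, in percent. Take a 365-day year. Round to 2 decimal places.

+3.57%

T = 335/365 years.
CHF trades forward at +3.27906% vs spot over the period.
Annualise by dividing by T: 0.0327906 / (335/365) = 0.035727 → 3.57%.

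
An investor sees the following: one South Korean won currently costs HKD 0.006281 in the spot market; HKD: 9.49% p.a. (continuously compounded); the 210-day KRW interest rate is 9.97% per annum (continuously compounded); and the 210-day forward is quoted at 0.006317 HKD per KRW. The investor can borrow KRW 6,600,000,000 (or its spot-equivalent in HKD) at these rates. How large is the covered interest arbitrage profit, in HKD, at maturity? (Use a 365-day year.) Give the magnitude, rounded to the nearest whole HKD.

HKD 372,702

T = 210/365 years.
Keep in KRW, deliver into the forward: 6,600,000,000·1.059038736·0.006317 = HKD 44,153,654.79.
Swap to HKD now, deposit: 6,600,000,000·0.006281·1.0561180829 = HKD 43,780,952.68.
The quoted forward overvalues KRW, so borrow HKD, buy KRW at spot, deposit the KRW at 9.97%, and sell the proceeds forward at 0.006317.
The gap between the two covered legs is HKD 372,702.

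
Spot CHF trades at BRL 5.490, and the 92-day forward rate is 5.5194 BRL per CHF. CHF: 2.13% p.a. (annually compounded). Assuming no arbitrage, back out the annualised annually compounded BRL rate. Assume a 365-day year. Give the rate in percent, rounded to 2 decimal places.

T = 92/365 years.
By CIP, F/S equals the BRL-to-CHF growth ratio: 5.5194/5.49 = 1.0053552.
The CHF side grows by (1 + 0.0213)^(92/365) = 1.0053265.
That pins the BRL growth at 1.0107102.
r = 1.0107102^(365/92) − 1 = 0.043172 → 4.32%.

4.32%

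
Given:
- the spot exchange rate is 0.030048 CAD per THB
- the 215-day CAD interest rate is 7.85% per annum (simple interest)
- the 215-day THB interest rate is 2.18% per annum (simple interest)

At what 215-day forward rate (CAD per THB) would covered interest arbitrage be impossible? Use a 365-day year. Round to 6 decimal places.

0.031039

T = 215/365 years.
CAD accumulates by 1 + 0.0785×215/365 = 1.0462397.
Growth of 1 THB over T: 1 + 0.0218×215/365 = 1.0128411.
Forward (CAD per THB) = 0.030048 × 1.0462397 / 1.0128411 = 0.03103884.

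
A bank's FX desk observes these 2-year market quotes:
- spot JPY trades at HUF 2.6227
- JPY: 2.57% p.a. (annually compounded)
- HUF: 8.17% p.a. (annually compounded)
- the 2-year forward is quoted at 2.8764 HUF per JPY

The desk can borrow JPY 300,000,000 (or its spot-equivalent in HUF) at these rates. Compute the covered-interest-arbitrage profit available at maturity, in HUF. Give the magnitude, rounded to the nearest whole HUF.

T = 2 years.
Route A — deposit JPY, sell forward: 300,000,000 × 1.05206049 × 2.8764 = HUF 907,844,038.03.
Route B — convert at spot, deposit HUF: 300,000,000 × 2.6227 × 1.17007489 = HUF 920,626,624.20.
The quoted forward undervalues JPY, so borrow JPY, convert to HUF at spot, deposit the HUF at 8.17%, and buy JPY forward at 2.8764 to cover the loan.
The gap between the two covered legs is HUF 12,782,586.

HUF 12,782,586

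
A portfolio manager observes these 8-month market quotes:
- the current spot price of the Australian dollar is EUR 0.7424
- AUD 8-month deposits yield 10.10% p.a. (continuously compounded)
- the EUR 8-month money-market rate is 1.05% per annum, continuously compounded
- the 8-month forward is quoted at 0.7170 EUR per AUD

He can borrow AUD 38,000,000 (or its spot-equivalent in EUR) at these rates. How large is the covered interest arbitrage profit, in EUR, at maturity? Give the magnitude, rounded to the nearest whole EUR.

EUR 734,366

T = 8/12 years.
Invest the AUD and cover forward: 38,000,000 × 1.0696519694 × 0.7170 = EUR 29,143,737.56.
Convert at spot and invest in EUR: 38,000,000 × 0.7424 × 1.0070245573 = EUR 28,409,371.19.
The quoted forward overvalues AUD, so borrow EUR, buy AUD at spot, deposit the AUD at 10.10%, and sell the proceeds forward at 0.7170.
Profit = 29,143,737.56 − 28,409,371.19 = EUR 734,366.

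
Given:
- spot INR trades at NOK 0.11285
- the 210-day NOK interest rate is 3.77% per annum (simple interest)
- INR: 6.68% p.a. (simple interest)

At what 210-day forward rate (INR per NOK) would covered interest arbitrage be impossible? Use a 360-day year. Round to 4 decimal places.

9.0085

T = 210/360 years.
NOK growth factor: 1 + 0.0377×210/360 = 1.0219917.
INR accumulates by 1 + 0.0668×210/360 = 1.0389667.
CIP: F = S · (grow NOK)/(grow INR) = 0.11285 × 1.0219917/1.0389667 = 0.1110062 NOK per INR.
Invert for INR per NOK: 1 / 0.1110062 = 9.0085.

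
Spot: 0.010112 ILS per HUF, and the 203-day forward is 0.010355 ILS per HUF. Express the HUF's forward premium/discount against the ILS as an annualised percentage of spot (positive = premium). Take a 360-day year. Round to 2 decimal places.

+4.26%

T = 203/360 years.
HUF trades forward at +2.40309% vs spot over the period.
Annualise by dividing by T: 0.0240309 / (203/360) = 0.042616 → 4.26%.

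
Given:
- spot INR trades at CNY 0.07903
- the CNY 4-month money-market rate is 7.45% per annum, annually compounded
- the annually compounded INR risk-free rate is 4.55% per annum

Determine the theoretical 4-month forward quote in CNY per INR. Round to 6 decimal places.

T = 4/12 years.
Growth of 1 CNY over T: (1 + 0.0745)^(4/12) = 1.024241.
INR accumulates by (1 + 0.0455)^(4/12) = 1.0149423.
CIP: F = S · (grow CNY)/(grow INR) = 0.07903 × 1.024241/1.0149423 = 0.07975406 CNY per INR.

0.079754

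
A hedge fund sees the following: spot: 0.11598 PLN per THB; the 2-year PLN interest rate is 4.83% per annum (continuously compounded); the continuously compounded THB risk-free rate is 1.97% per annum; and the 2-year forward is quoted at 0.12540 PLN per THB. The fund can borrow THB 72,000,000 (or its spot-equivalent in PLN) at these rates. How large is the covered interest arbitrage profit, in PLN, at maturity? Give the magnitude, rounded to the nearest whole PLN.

PLN 194,164

T = 2 years.
Keep in THB, deliver into the forward: 72,000,000·1.040186475·0.12540 = PLN 9,391,635.65.
Swap to PLN now, deposit: 72,000,000·0.11598·1.101419718 = PLN 9,197,471.44.
The quoted forward overvalues THB, so borrow PLN, buy THB at spot, deposit the THB at 1.97%, and sell the proceeds forward at 0.12540.
Arbitrage profit = |9,391,635.65 − 9,197,471.44| = PLN 194,164.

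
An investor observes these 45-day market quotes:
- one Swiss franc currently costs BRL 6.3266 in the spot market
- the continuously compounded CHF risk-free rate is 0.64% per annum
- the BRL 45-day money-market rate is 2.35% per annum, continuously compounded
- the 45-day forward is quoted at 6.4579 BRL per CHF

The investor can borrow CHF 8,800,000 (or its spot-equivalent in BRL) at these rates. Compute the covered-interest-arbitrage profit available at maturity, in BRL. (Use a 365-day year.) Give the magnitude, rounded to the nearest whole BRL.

T = 45/365 years.
Invest the CHF and cover forward: 8,800,000 × 1.0007893525 × 6.4579 = BRL 56,874,378.52.
Convert at spot and invest in BRL: 8,800,000 × 6.3266 × 1.0029014614 = BRL 55,835,616.19.
The quoted forward overvalues CHF, so borrow BRL, buy CHF at spot, deposit the CHF at 0.64%, and sell the proceeds forward at 6.4579.
Arbitrage profit = |56,874,378.52 − 55,835,616.19| = BRL 1,038,762.

BRL 1,038,762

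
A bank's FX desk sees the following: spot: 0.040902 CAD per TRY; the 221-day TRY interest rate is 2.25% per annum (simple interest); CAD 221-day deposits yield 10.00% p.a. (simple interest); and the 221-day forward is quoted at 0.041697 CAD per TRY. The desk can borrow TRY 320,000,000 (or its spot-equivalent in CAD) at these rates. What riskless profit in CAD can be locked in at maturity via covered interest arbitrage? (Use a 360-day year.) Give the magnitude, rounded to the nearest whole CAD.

CAD 364,796

T = 221/360 years.
Route A — deposit TRY, sell forward: 320,000,000 × 1.0138125 × 0.041697 = CAD 13,527,340.74.
Route B — convert at spot, deposit CAD: 320,000,000 × 0.040902 × 1.0613888889 = CAD 13,892,137.07.
The quoted forward undervalues TRY, so borrow TRY, convert to CAD at spot, deposit the CAD at 10.00%, and buy TRY forward at 0.041697 to cover the loan.
Arbitrage profit = |13,527,340.74 − 13,892,137.07| = CAD 364,796.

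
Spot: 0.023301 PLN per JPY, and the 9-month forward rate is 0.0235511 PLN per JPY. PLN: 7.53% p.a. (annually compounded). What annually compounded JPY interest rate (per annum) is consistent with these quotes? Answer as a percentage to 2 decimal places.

6.01%

T = 9/12 years.
CIP gives F = S · g_PLN/g_JPY, so g_PLN/g_JPY = 0.0235511/0.023301 = 1.0107334.
The PLN side grows by (1 + 0.0753)^(9/12) = 1.0559594.
So the JPY growth factor = 1.0447457.
r = 1.0447457^(12/9) − 1 = 0.060102 → 6.01%.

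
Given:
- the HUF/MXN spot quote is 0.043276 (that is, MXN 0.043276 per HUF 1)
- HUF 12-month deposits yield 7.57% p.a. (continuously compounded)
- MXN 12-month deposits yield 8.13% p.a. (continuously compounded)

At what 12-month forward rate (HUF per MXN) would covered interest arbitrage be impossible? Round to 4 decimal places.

22.9785

T = 1 year.
Growth of 1 MXN over T: e^(0.0813×1) = 1.08469626.
HUF accumulates by e^(0.0757×1) = 1.07863893.
Forward (MXN per HUF) = 0.043276 × 1.08469626 / 1.07863893 = 0.043519026.
Invert for HUF per MXN: 1 / 0.043519026 = 22.9785.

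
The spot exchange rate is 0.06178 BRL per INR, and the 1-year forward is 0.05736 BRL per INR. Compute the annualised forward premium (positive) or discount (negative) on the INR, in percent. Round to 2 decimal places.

T = 1 year.
Period premium: (0.05736 − 0.06178)/0.06178 = -0.0715442.
Annualise by dividing by T: -0.0715442 / 1 = -0.071544 → -7.15%.

-7.15%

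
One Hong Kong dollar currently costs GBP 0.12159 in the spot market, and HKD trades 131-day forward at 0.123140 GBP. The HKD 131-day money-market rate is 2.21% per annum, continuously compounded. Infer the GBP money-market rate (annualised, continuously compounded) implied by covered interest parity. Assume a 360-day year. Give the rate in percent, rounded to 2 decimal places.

5.69%

T = 131/360 years.
By CIP, F/S equals the GBP-to-HKD growth ratio: 0.12314/0.12159 = 1.0127478.
The HKD side grows by e^(0.0221×131/360) = 1.0080744.
Hence g_GBP = 1.0209251.
Take logs: ln 1.0209251 / (131/360) = 0.056911, so 5.69%.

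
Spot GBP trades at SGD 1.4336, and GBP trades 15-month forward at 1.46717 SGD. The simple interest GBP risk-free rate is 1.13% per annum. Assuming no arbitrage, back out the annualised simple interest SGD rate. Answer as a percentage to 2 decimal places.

T = 15/12 years.
CIP gives F = S · g_SGD/g_GBP, so g_SGD/g_GBP = 1.46717/1.4336 = 1.0234166.
GBP growth factor: 1 + 0.0113×15/12 = 1.014125.
That pins the SGD growth at 1.0378724.
(1.0378724 − 1)/T = 0.030298, i.e. 3.03%.

3.03%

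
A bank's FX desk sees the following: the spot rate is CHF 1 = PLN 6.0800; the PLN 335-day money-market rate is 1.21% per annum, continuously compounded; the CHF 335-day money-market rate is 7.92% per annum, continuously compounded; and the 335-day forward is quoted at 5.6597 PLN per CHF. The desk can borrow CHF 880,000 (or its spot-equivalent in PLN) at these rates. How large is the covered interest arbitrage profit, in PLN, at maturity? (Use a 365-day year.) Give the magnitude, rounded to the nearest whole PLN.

PLN 54,094

T = 335/365 years.
Invest the CHF and cover forward: 880,000 × 1.075397554 × 5.6597 = PLN 5,356,056.23.
Convert at spot and invest in PLN: 880,000 × 6.0800 × 1.011167374 = PLN 5,410,149.92.
The quoted forward undervalues CHF, so borrow CHF, convert to PLN at spot, deposit the PLN at 1.21%, and buy CHF forward at 5.6597 to cover the loan.
Profit = 5,410,149.92 − 5,356,056.23 = PLN 54,094.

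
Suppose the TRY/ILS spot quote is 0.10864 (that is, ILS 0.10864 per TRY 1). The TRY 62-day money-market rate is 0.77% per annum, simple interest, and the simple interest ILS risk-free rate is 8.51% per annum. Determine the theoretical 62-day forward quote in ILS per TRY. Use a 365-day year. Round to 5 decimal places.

0.11007

T = 62/365 years.
ILS growth factor: 1 + 0.0851×62/365 = 1.0144553.
TRY accumulates by 1 + 0.0077×62/365 = 1.0013079.
Forward (ILS per TRY) = 0.10864 × 1.0144553 / 1.0013079 = 0.1100665.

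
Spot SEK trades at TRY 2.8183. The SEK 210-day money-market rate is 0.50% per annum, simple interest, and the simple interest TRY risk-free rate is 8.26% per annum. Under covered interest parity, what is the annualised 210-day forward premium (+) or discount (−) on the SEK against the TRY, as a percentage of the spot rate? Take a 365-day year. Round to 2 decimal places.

+7.74%

T = 210/365 years.
No-arbitrage forward: 2.8183 × 1.0475233 / 1.0028767 = 2.9437666 TRY/SEK.
Annualised premium = (F − S)/S × (1/T) = (2.9437666 − 2.8183)/2.8183 ÷ (210/365) = 7.74%.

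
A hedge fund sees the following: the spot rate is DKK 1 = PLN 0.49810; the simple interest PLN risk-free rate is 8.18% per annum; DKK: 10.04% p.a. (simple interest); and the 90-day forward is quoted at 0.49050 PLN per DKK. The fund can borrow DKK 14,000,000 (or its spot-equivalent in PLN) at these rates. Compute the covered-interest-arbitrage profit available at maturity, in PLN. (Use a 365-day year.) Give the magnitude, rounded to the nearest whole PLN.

T = 90/365 years.
Keep in DKK, deliver into the forward: 14,000,000·1.024756164·0.49050 = PLN 7,037,000.58.
Swap to PLN now, deposit: 14,000,000·0.49810·1.020169863 = PLN 7,114,052.52.
The quoted forward undervalues DKK, so borrow DKK, convert to PLN at spot, deposit the PLN at 8.18%, and buy DKK forward at 0.49050 to cover the loan.
The gap between the two covered legs is PLN 77,052.

PLN 77,052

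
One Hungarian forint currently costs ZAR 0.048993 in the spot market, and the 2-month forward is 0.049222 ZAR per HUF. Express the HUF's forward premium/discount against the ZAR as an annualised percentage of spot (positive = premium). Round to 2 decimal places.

+2.80%

T = 2/12 years.
HUF trades forward at +0.46741% vs spot over the period.
Annualise by dividing by T: 0.0046741 / (2/12) = 0.028045 → 2.80%.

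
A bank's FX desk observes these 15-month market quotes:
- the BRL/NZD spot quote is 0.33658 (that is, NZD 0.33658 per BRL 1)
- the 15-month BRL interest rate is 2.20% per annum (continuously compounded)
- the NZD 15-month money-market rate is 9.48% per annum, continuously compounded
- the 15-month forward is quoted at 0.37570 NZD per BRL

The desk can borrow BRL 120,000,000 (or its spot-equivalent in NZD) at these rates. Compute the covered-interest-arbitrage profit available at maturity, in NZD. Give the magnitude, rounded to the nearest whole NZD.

NZD 870,125

T = 15/12 years.
Keep in BRL, deliver into the forward: 120,000,000·1.0278816151·0.37570 = NZD 46,341,014.74.
Swap to NZD now, deposit: 120,000,000·0.33658·1.1258068741 = NZD 45,470,889.32.
The quoted forward overvalues BRL, so borrow NZD, buy BRL at spot, deposit the BRL at 2.20%, and sell the proceeds forward at 0.37570.
Profit = 46,341,014.74 − 45,470,889.32 = NZD 870,125.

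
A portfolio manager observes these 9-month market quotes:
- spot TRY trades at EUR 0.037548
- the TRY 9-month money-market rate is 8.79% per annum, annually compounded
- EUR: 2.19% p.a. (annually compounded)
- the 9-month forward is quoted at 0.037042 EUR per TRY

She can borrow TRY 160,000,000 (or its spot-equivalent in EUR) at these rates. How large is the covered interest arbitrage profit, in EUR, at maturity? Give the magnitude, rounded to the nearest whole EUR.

T = 9/12 years.
Invest the TRY and cover forward: 160,000,000 × 1.065225937 × 0.037042 = EUR 6,313,295.87.
Convert at spot and invest in EUR: 160,000,000 × 0.037548 × 1.016380442 = EUR 6,106,088.45.
The quoted forward overvalues TRY, so borrow EUR, buy TRY at spot, deposit the TRY at 8.79%, and sell the proceeds forward at 0.037042.
Profit = 6,313,295.87 − 6,106,088.45 = EUR 207,207.

EUR 207,207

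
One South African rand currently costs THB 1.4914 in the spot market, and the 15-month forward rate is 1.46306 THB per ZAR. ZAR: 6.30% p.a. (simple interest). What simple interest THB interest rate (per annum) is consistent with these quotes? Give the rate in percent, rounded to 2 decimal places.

T = 15/12 years.
By CIP, F/S equals the THB-to-ZAR growth ratio: 1.46306/1.4914 = 0.9809977.
The ZAR side grows by 1 + 0.0630×15/12 = 1.078750.
So the THB growth factor = 1.0582513.
(1.0582513 − 1)/T = 0.046601, i.e. 4.66%.

4.66%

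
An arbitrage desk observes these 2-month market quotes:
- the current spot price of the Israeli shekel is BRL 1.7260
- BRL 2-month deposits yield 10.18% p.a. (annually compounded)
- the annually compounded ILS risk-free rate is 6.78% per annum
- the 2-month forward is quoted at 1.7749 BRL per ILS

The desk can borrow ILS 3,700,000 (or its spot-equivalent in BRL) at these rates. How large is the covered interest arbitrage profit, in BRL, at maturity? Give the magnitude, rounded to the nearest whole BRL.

BRL 149,102

T = 2/12 years.
Keep in ILS, deliver into the forward: 3,700,000·1.010993398·1.7749 = BRL 6,639,325.07.
Swap to BRL now, deposit: 3,700,000·1.7260·1.016288773 = BRL 6,490,223.36.
The quoted forward overvalues ILS, so borrow BRL, buy ILS at spot, deposit the ILS at 6.78%, and sell the proceeds forward at 1.7749.
Arbitrage profit = |6,639,325.07 − 6,490,223.36| = BRL 149,102.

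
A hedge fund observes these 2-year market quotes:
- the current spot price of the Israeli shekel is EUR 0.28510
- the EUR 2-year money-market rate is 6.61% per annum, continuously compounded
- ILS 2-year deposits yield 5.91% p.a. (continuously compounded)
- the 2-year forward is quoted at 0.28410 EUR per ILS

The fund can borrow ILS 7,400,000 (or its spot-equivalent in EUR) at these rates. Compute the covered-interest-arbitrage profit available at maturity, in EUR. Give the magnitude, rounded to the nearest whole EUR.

EUR 41,805

T = 2 years.
Route A — deposit ILS, sell forward: 7,400,000 × 1.125469183 × 0.28410 = EUR 2,366,118.88.
Route B — convert at spot, deposit EUR: 7,400,000 × 0.28510 × 1.141336564 = EUR 2,407,923.40.
The quoted forward undervalues ILS, so borrow ILS, convert to EUR at spot, deposit the EUR at 6.61%, and buy ILS forward at 0.28410 to cover the loan.
Profit = 2,407,923.40 − 2,366,118.88 = EUR 41,805.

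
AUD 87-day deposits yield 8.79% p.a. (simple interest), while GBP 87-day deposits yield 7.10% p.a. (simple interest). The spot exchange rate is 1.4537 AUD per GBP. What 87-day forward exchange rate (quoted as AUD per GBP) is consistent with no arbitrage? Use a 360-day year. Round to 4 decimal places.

1.4595

T = 87/360 years.
AUD growth factor: 1 + 0.0879×87/360 = 1.0212425.
GBP accumulates by 1 + 0.0710×87/360 = 1.0171583.
CIP: F = S · (grow AUD)/(grow GBP) = 1.4537 × 1.0212425/1.0171583 = 1.459537 AUD per GBP.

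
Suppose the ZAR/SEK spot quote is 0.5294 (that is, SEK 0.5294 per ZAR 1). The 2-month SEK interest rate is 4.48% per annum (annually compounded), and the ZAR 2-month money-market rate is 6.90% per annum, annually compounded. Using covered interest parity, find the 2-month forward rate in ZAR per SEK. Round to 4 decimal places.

1.8962

T = 2/12 years.
SEK accumulates by (1 + 0.0448)^(2/12) = 1.007331.
ZAR growth factor: (1 + 0.0690)^(2/12) = 1.0111827.
So F = 0.5294 × 1.007331 / 1.0111827 = 0.5273835 (SEK/ZAR).
Quoted the other way: 1/0.5273835 = 1.8962 ZAR per SEK.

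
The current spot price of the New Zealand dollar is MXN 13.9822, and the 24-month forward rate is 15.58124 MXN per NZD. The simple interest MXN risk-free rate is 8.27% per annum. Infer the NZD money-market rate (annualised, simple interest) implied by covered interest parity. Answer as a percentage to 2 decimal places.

T = 2 years.
F/S = 15.58124/13.9822 = 1.1143625 = (growth of MXN) / (growth of NZD).
MXN growth factor: 1 + 0.0827×2 = 1.165400.
So the NZD growth factor = 1.0457997.
r = (1.0457997 − 1)/2 = 0.022900 → 2.29%.

2.29%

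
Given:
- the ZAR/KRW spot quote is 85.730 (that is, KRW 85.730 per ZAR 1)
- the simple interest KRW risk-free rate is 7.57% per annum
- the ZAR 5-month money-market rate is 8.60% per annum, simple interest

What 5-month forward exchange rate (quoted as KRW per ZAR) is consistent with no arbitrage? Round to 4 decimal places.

85.3748

T = 5/12 years.
Growth of 1 KRW over T: 1 + 0.0757×5/12 = 1.03154167.
ZAR growth factor: 1 + 0.0860×5/12 = 1.03583333.
CIP: F = S · (grow KRW)/(grow ZAR) = 85.73 × 1.03154167/1.03583333 = 85.374804 KRW per ZAR.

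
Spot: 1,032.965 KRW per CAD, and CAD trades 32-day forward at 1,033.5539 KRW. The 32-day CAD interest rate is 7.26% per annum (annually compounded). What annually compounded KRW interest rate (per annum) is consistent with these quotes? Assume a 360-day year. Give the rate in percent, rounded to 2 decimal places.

7.95%

T = 32/360 years.
By CIP, F/S equals the KRW-to-CAD growth ratio: 1033.5539/1032.965 = 1.0005701.
The CAD side grows by (1 + 0.0726)^(32/360) = 1.0062493.
That pins the KRW growth at 1.006823.
Annualise: 1.006823^(360/32) − 1 = 0.079500 = 7.95%.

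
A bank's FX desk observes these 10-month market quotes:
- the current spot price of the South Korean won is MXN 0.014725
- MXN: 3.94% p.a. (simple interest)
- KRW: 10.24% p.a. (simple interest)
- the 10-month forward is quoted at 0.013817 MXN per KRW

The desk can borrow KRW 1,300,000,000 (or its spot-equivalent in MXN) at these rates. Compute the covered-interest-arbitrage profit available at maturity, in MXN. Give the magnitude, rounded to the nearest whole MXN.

T = 10/12 years.
Keep in KRW, deliver into the forward: 1,300,000,000·1.0853333333·0.013817 = MXN 19,494,865.87.
Swap to MXN now, deposit: 1,300,000,000·0.014725·1.0328333333 = MXN 19,771,012.08.
The quoted forward undervalues KRW, so borrow KRW, convert to MXN at spot, deposit the MXN at 3.94%, and buy KRW forward at 0.013817 to cover the loan.
The gap between the two covered legs is MXN 276,146.

MXN 276,146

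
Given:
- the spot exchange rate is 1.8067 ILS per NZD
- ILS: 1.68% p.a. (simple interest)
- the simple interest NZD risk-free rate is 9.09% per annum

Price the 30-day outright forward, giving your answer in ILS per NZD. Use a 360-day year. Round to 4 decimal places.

1.7956

T = 30/360 years.
Growth of 1 ILS over T: 1 + 0.0168×30/360 = 1.001400.
NZD accumulates by 1 + 0.0909×30/360 = 1.007575.
CIP: F = S · (grow ILS)/(grow NZD) = 1.8067 × 1.001400/1.007575 = 1.795628 ILS per NZD.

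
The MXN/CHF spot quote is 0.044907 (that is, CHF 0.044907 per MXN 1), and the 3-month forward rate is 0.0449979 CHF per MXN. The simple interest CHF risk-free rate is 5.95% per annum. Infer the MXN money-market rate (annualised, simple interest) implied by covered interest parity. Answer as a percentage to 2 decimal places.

5.13%

T = 3/12 years.
F/S = 0.0449979/0.044907 = 1.0020242 = (growth of CHF) / (growth of MXN).
The CHF side grows by 1 + 0.0595×3/12 = 1.014875.
Hence g_MXN = 1.0128248.
(1.0128248 − 1)/T = 0.051299, i.e. 5.13%.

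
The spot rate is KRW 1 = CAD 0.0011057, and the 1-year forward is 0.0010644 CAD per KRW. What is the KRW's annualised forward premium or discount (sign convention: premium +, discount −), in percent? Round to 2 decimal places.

-3.74%

T = 1 year.
Period premium: (0.0010644 − 0.0011057)/0.0011057 = -0.0373519.
×(1/T) gives -3.74% p.a.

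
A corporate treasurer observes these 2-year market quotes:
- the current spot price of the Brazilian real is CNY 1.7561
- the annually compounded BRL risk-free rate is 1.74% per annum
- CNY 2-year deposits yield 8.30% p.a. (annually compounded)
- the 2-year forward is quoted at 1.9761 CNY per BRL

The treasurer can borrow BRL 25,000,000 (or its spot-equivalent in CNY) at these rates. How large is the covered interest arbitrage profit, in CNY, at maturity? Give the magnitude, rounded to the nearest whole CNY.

CNY 356,095

T = 2 years.
Route A — deposit BRL, sell forward: 25,000,000 × 1.03510276 × 1.9761 = CNY 51,136,664.10.
Route B — convert at spot, deposit CNY: 25,000,000 × 1.7561 × 1.172889 = CNY 51,492,759.32.
The quoted forward undervalues BRL, so borrow BRL, convert to CNY at spot, deposit the CNY at 8.30%, and buy BRL forward at 1.9761 to cover the loan.
The gap between the two covered legs is CNY 356,095.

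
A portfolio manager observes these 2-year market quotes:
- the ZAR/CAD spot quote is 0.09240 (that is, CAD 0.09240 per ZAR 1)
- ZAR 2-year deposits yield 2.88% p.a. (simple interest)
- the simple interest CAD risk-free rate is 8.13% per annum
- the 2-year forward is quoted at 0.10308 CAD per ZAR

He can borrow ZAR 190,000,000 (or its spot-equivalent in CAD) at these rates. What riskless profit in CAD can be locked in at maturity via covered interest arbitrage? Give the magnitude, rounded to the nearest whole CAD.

T = 2 years.
Keep in ZAR, deliver into the forward: 190,000,000·1.057600·0.10308 = CAD 20,713,307.52.
Swap to CAD now, deposit: 190,000,000·0.09240·1.162600 = CAD 20,410,605.60.
The quoted forward overvalues ZAR, so borrow CAD, buy ZAR at spot, deposit the ZAR at 2.88%, and sell the proceeds forward at 0.10308.
Arbitrage profit = |20,713,307.52 − 20,410,605.60| = CAD 302,702.

CAD 302,702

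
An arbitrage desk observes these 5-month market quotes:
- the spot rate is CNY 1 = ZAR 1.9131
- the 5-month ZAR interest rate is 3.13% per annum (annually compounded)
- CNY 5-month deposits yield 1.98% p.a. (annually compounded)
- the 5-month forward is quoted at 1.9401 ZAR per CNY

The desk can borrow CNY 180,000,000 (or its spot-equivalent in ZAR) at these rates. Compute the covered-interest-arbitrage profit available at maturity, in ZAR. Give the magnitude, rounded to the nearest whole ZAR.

T = 5/12 years.
Route A — deposit CNY, sell forward: 180,000,000 × 1.00820284785 × 1.9401 = ZAR 352,082,582.12.
Route B — convert at spot, deposit ZAR: 180,000,000 × 1.9131 × 1.01292453503 = ZAR 348,808,667.03.
The quoted forward overvalues CNY, so borrow ZAR, buy CNY at spot, deposit the CNY at 1.98%, and sell the proceeds forward at 1.9401.
Arbitrage profit = |352,082,582.12 − 348,808,667.03| = ZAR 3,273,915.

ZAR 3,273,915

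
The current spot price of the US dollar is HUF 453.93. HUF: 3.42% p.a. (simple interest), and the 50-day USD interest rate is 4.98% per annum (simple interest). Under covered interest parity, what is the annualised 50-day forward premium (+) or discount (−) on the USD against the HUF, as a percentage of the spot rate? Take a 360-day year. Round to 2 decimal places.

T = 50/360 years.
CIP forward (HUF per USD) = 453.93 × 1.004750/1.0069167 = 452.95323.
Annualised premium = (F − S)/S × (1/T) = (452.95323 − 453.93)/453.93 ÷ (50/360) = -1.55%.

-1.55%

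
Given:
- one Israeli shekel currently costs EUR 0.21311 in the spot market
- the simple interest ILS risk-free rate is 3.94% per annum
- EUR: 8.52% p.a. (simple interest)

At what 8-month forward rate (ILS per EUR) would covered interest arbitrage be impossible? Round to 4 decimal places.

T = 8/12 years.
EUR accumulates by 1 + 0.0852×8/12 = 1.056800.
Growth of 1 ILS over T: 1 + 0.0394×8/12 = 1.0262667.
Forward (EUR per ILS) = 0.21311 × 1.056800 / 1.0262667 = 0.2194504.
Quoted the other way: 1/0.2194504 = 4.5568 ILS per EUR.

4.5568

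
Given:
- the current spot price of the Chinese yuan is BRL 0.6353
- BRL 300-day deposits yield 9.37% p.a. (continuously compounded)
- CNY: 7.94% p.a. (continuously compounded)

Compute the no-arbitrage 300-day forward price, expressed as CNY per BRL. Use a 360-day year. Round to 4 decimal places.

T = 300/360 years.
BRL growth factor: e^(0.0937×300/360) = 1.0812128.
Growth of 1 CNY over T: e^(0.0794×300/360) = 1.0684048.
CIP: F = S · (grow BRL)/(grow CNY) = 0.6353 × 1.0812128/1.0684048 = 0.6429160 BRL per CNY.
Invert for CNY per BRL: 1 / 0.6429160 = 1.5554.

1.5554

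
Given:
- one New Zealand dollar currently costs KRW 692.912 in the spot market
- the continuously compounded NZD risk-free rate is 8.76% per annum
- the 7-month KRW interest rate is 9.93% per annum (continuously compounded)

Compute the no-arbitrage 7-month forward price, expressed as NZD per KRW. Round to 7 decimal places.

0.0014334

T = 7/12 years.
KRW accumulates by e^(0.0993×7/12) = 1.0596355.
NZD growth factor: e^(0.0876×7/12) = 1.0524281.
Forward (KRW per NZD) = 692.912 × 1.0596355 / 1.0524281 = 697.6573.
Quoted the other way: 1/697.6573 = 0.0014334 NZD per KRW.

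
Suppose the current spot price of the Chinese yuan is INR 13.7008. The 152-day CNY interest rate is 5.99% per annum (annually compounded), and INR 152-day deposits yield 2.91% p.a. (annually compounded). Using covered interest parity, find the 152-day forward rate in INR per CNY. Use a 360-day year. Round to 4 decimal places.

13.5313

T = 152/360 years.
INR growth factor: (1 + 0.0291)^(152/360) = 1.01218493.
CNY accumulates by (1 + 0.0599)^(152/360) = 1.02486674.
CIP: F = S · (grow INR)/(grow CNY) = 13.7008 × 1.01218493/1.02486674 = 13.531265 INR per CNY.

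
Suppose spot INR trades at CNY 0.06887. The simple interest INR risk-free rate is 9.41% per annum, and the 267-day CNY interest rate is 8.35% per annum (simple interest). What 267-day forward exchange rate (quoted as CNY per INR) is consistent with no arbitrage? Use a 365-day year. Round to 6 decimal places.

T = 267/365 years.
CNY growth factor: 1 + 0.0835×267/365 = 1.0610808.
INR growth factor: 1 + 0.0941×267/365 = 1.0688348.
CIP: F = S · (grow CNY)/(grow INR) = 0.06887 × 1.0610808/1.0688348 = 0.06837037 CNY per INR.

0.068370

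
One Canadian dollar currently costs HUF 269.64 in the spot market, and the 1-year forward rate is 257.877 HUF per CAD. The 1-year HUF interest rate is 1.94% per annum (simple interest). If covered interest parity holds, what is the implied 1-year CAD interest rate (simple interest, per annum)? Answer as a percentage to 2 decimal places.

T = 1 year.
F/S = 257.877/269.64 = 0.9563752 = (growth of HUF) / (growth of CAD).
HUF growth factor: 1 + 0.0194×1 = 1.019400.
That pins the CAD growth at 1.0658997.
r = (1.0658997 − 1)/1 = 0.065900 → 6.59%.

6.59%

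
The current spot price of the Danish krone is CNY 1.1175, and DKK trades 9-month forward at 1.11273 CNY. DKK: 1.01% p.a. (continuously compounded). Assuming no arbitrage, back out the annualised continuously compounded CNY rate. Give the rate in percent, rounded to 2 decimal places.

T = 9/12 years.
CIP gives F = S · g_CNY/g_DKK, so g_CNY/g_DKK = 1.11273/1.1175 = 0.9957315.
DKK growth factor: e^(0.0101×9/12) = 1.0076038.
So the CNY growth factor = 1.0033028.
Take logs: ln 1.0033028 / (9/12) = 0.004396, so 0.44%.

0.44%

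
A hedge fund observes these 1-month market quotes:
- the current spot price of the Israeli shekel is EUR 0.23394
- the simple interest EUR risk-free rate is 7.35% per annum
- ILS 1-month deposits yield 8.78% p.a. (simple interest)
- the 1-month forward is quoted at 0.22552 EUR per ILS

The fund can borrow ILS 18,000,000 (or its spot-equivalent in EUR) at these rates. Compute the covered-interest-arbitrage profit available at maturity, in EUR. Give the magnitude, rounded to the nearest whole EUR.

T = 1/12 years.
Route A — deposit ILS, sell forward: 18,000,000 × 1.007316667 × 0.22552 = EUR 4,089,060.99.
Route B — convert at spot, deposit EUR: 18,000,000 × 0.23394 × 1.006125 = EUR 4,236,711.89.
The quoted forward undervalues ILS, so borrow ILS, convert to EUR at spot, deposit the EUR at 7.35%, and buy ILS forward at 0.22552 to cover the loan.
The gap between the two covered legs is EUR 147,651.

EUR 147,651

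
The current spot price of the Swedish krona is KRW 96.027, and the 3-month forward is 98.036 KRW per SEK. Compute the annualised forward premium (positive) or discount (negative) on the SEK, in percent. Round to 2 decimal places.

T = 3/12 years.
(F − S)/S = (98.036 − 96.027)/96.027 = 0.0209212.
×(1/T) gives 8.37% p.a.

+8.37%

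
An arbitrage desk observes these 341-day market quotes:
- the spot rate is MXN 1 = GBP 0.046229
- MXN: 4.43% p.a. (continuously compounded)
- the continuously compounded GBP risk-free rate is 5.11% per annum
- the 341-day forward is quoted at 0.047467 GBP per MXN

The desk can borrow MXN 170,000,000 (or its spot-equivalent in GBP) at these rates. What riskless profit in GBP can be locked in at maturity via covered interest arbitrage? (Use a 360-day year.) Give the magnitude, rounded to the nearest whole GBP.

GBP 166,519

T = 341/360 years.
Invest the MXN and cover forward: 170,000,000 × 1.042854792 × 0.047467 = GBP 8,415,202.03.
Convert at spot and invest in GBP: 170,000,000 × 0.046229 × 1.049593615 = GBP 8,248,682.75.
The quoted forward overvalues MXN, so borrow GBP, buy MXN at spot, deposit the MXN at 4.43%, and sell the proceeds forward at 0.047467.
The gap between the two covered legs is GBP 166,519.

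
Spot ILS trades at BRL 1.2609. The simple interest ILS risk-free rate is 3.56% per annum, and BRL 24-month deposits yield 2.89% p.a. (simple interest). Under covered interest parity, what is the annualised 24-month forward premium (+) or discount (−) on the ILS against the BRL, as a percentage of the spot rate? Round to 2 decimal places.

T = 2 years.
F = S · g_BRL/g_ILS = 1.2609 × 1.057800/1.071200 = 1.2451270.
(F − S)/S ÷ T = (1.2451270 − 1.2609)/1.2609/2 = -0.006255 → -0.63%.

-0.63%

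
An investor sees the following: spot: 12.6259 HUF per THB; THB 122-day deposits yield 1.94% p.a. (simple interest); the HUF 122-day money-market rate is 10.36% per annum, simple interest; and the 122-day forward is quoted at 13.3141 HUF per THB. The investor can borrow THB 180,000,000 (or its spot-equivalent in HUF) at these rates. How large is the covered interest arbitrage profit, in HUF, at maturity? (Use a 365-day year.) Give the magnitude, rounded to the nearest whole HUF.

HUF 60,718,456

T = 122/365 years.
Keep in THB, deliver into the forward: 180,000,000·1.006484383562·13.3141 = HUF 2,412,078,071.61.
Swap to HUF now, deposit: 180,000,000·12.6259·1.034627945205 = HUF 2,351,359,615.21.
The quoted forward overvalues THB, so borrow HUF, buy THB at spot, deposit the THB at 1.94%, and sell the proceeds forward at 13.3141.
Profit = 2,412,078,071.61 − 2,351,359,615.21 = HUF 60,718,456.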